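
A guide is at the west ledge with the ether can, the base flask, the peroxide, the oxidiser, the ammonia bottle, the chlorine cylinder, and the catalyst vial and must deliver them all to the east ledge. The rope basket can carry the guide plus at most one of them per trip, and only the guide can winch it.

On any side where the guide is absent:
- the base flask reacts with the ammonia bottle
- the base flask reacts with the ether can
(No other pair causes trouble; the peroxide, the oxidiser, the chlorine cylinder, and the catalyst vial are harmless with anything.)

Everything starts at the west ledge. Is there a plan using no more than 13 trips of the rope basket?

No

Counting alone: the guide can take at most 1 across per trip to the east ledge, so moving all 7 needs at least 7 loaded trips out, with a return between consecutive ones — at least 13 crossings.
The safety rule pushes this higher. Following every safe sequence of crossings, the most of the 7 that can be at the east ledge as the rope basket arrives there on crossing 13 is 6 — never all 7.
So the move cannot be finished within 13 crossings. (The shortest complete plan takes 15:)
1. Guide goes to the east ledge with the base flask.
2. Guide goes back to the west ledge alone.
3. Guide goes to the east ledge with the ether can.
4. Guide goes back to the west ledge with the base flask.
5. Guide goes to the east ledge with the ammonia bottle.
6. Guide goes back to the west ledge alone.
7. Guide goes to the east ledge with the peroxide.
8. Guide goes back to the west ledge alone.
9. Guide goes to the east ledge with the oxidiser.
10. Guide goes back to the west ledge alone.
11. Guide goes to the east ledge with the chlorine cylinder.
12. Guide goes back to the west ledge alone.
13. Guide goes to the east ledge with the catalyst vial.
14. Guide goes back to the west ledge alone.
15. Guide goes to the east ledge with the base flask.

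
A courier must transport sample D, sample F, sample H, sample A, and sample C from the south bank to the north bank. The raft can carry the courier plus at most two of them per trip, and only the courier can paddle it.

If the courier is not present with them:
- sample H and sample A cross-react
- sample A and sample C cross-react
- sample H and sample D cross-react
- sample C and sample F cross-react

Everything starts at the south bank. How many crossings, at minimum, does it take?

Counting alone: the courier can take at most 2 across per trip to the north bank, so moving all 5 needs at least 3 loaded trips out, with a return between consecutive ones — at least 5 crossings.
The safety rule pushes this higher. Following every safe sequence of crossings, the most of the 5 that can be at the north bank as the raft arrives there on crossing 5 is 4 — never all 5.
So no plan with fewer than 7 crossings exists, and this one achieves 7:
1. Courier goes to the north bank with sample C and sample H.  [the south bank: sample A, sample D, sample F | the north bank: sample C, sample H]
2. Courier goes back to the south bank alone.  [the south bank: sample A, sample D, sample F | the north bank: sample C, sample H]
3. Courier goes to the north bank with sample D.  [the south bank: sample A, sample F | the north bank: sample C, sample D, sample H]
4. Courier goes back to the south bank with sample H.  [the south bank: sample A, sample F, sample H | the north bank: sample C, sample D]
5. Courier goes to the north bank with sample A and sample F.  [the south bank: sample H | the north bank: sample A, sample C, sample D, sample F]
6. Courier goes back to the south bank with sample C.  [the south bank: sample C, sample H | the north bank: sample A, sample D, sample F]
7. Courier goes to the north bank with sample C and sample H.  [the south bank: — | the north bank: sample A, sample C, sample D, sample F, sample H]

7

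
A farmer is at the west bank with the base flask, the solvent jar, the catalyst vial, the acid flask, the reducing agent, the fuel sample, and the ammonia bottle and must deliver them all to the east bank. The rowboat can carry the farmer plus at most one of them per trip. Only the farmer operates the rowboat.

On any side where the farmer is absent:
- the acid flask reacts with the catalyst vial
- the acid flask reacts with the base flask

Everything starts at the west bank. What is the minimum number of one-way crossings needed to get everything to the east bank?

Counting alone: the farmer can take at most 1 across per trip to the east bank, so moving all 7 needs at least 7 loaded trips out, with a return between consecutive ones — at least 13 crossings.
The safety rule pushes this higher. Following every safe sequence of crossings, the most of the 7 that can be at the east bank as the rowboat arrives there on crossing 13 is 6 — never all 7.
So no plan with fewer than 15 crossings exists, and this one achieves 15:
1. Farmer goes to the east bank with the acid flask.  [the west bank: the ammonia bottle, the base flask, the catalyst vial, the fuel sample, the reducing agent, the solvent jar | the east bank: the acid flask]
2. Farmer goes back to the west bank alone.  [the west bank: the ammonia bottle, the base flask, the catalyst vial, the fuel sample, the reducing agent, the solvent jar | the east bank: the acid flask]
3. Farmer goes to the east bank with the base flask.  [the west bank: the ammonia bottle, the catalyst vial, the fuel sample, the reducing agent, the solvent jar | the east bank: the acid flask, the base flask]
4. Farmer goes back to the west bank with the acid flask.  [the west bank: the acid flask, the ammonia bottle, the catalyst vial, the fuel sample, the reducing agent, the solvent jar | the east bank: the base flask]
5. Farmer goes to the east bank with the catalyst vial.  [the west bank: the acid flask, the ammonia bottle, the fuel sample, the reducing agent, the solvent jar | the east bank: the base flask, the catalyst vial]
6. Farmer goes back to the west bank alone.  [the west bank: the acid flask, the ammonia bottle, the fuel sample, the reducing agent, the solvent jar | the east bank: the base flask, the catalyst vial]
7. Farmer goes to the east bank with the solvent jar.  [the west bank: the acid flask, the ammonia bottle, the fuel sample, the reducing agent | the east bank: the base flask, the catalyst vial, the solvent jar]
8. Farmer goes back to the west bank alone.  [the west bank: the acid flask, the ammonia bottle, the fuel sample, the reducing agent | the east bank: the base flask, the catalyst vial, the solvent jar]
9. Farmer goes to the east bank with the reducing agent.  [the west bank: the acid flask, the ammonia bottle, the fuel sample | the east bank: the base flask, the catalyst vial, the reducing agent, the solvent jar]
10. Farmer goes back to the west bank alone.  [the west bank: the acid flask, the ammonia bottle, the fuel sample | the east bank: the base flask, the catalyst vial, the reducing agent, the solvent jar]
11. Farmer goes to the east bank with the fuel sample.  [the west bank: the acid flask, the ammonia bottle | the east bank: the base flask, the catalyst vial, the fuel sample, the reducing agent, the solvent jar]
12. Farmer goes back to the west bank alone.  [the west bank: the acid flask, the ammonia bottle | the east bank: the base flask, the catalyst vial, the fuel sample, the reducing agent, the solvent jar]
13. Farmer goes to the east bank with the ammonia bottle.  [the west bank: the acid flask | the east bank: the ammonia bottle, the base flask, the catalyst vial, the fuel sample, the reducing agent, the solvent jar]
14. Farmer goes back to the west bank alone.  [the west bank: the acid flask | the east bank: the ammonia bottle, the base flask, the catalyst vial, the fuel sample, the reducing agent, the solvent jar]
15. Farmer goes to the east bank with the acid flask.  [the west bank: — | the east bank: the acid flask, the ammonia bottle, the base flask, the catalyst vial, the fuel sample, the reducing agent, the solvent jar]

15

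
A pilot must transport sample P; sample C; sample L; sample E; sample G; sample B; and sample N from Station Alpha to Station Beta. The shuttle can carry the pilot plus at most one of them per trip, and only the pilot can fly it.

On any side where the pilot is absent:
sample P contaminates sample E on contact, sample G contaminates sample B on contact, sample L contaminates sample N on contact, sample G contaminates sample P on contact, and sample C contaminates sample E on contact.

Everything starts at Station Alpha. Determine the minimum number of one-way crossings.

Whatever the first load, the items left behind include a forbidden pair without the pilot. No opening move is safe, so no plan exists.

impossible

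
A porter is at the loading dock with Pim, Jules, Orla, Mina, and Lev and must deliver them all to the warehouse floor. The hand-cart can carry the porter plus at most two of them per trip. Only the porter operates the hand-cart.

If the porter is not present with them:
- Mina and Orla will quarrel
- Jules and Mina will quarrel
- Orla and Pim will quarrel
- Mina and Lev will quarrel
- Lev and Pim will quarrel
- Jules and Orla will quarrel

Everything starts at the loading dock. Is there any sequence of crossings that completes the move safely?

Whatever the first load, the items left behind include a forbidden pair without the porter. No opening move is safe, so no plan exists.

No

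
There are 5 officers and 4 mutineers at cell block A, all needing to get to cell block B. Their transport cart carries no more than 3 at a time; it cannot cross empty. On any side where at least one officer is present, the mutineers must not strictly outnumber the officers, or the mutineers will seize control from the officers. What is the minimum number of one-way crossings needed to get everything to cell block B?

Counting alone: each trip to cell block B takes at most 3 across and each return brings at least 1 back, so after t trips out (and t−1 returns) at most 3t − (t−1) of the 9 are across; that first reaches 9 at t = 4, so at least 7 crossings are needed.
The plan below uses exactly 7 crossings, so it is optimal:
1. 3 mutineers → cell block B.  (cell block A: 5O 1M; cell block B: 0O 3M)
2. 1 mutineer ← cell block A.  (cell block A: 5O 2M; cell block B: 0O 2M)
3. 3 officers → cell block B.  (cell block A: 2O 2M; cell block B: 3O 2M)
4. 1 officer ← cell block A.  (cell block A: 3O 2M; cell block B: 2O 2M)
5. 2 officers and 1 mutineer → cell block B.  (cell block A: 1O 1M; cell block B: 4O 3M)
6. 1 officer ← cell block A.  (cell block A: 2O 1M; cell block B: 3O 3M)
7. 2 officers and 1 mutineer → cell block B.  (cell block A: 0O 0M; cell block B: 5O 4M)

7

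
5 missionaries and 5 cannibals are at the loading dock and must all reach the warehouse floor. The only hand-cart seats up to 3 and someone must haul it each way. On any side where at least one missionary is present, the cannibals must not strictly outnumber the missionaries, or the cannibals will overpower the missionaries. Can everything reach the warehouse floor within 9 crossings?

No

Counting alone: each trip to the warehouse floor takes at most 3 across and each return brings at least 1 back, so after t trips out (and t−1 returns) at most 3t − (t−1) of the 10 are across; that first reaches 10 at t = 5, so at least 9 crossings are needed.
The safety rule pushes this higher. Following every safe sequence of crossings, the most of the 10 that can be at the warehouse floor as the hand-cart arrives there on crossing 9 is 9 — never all 10.
So the move cannot be finished within 9 crossings. (The shortest complete plan takes 11:)
1. 2 cannibals → the warehouse floor.  (the loading dock: 5M 3C; the warehouse floor: 0M 2C)
2. 1 cannibal ← the loading dock.  (the loading dock: 5M 4C; the warehouse floor: 0M 1C)
3. 3 cannibals → the warehouse floor.  (the loading dock: 5M 1C; the warehouse floor: 0M 4C)
4. 1 cannibal ← the loading dock.  (the loading dock: 5M 2C; the warehouse floor: 0M 3C)
5. 3 missionaries → the warehouse floor.  (the loading dock: 2M 2C; the warehouse floor: 3M 3C)
6. 1 missionary and 1 cannibal ← the loading dock.  (the loading dock: 3M 3C; the warehouse floor: 2M 2C)
7. 3 missionaries → the warehouse floor.  (the loading dock: 0M 3C; the warehouse floor: 5M 2C)
8. 1 cannibal ← the loading dock.  (the loading dock: 0M 4C; the warehouse floor: 5M 1C)
9. 2 cannibals → the warehouse floor.  (the loading dock: 0M 2C; the warehouse floor: 5M 3C)
10. 1 cannibal ← the loading dock.  (the loading dock: 0M 3C; the warehouse floor: 5M 2C)
11. 3 cannibals → the warehouse floor.  (the loading dock: 0M 0C; the warehouse floor: 5M 5C)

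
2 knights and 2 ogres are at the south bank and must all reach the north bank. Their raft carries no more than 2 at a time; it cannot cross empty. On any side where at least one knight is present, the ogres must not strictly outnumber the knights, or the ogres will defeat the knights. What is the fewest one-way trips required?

Counting alone: each trip to the north bank takes at most 2 across and each return brings at least 1 back, so after t trips out (and t−1 returns) at most 2t − (t−1) of the 4 are across; that first reaches 4 at t = 3, so at least 5 crossings are needed.
The plan below uses exactly 5 crossings, so it is optimal:
1. 2 ogres → the north bank.  (the south bank: 2K 0O; the north bank: 0K 2O)
2. 1 ogre ← the south bank.  (the south bank: 2K 1O; the north bank: 0K 1O)
3. 2 knights → the north bank.  (the south bank: 0K 1O; the north bank: 2K 1O)
4. 1 ogre ← the south bank.  (the south bank: 0K 2O; the north bank: 2K 0O)
5. 2 ogres → the north bank.  (the south bank: 0K 0O; the north bank: 2K 2O)

5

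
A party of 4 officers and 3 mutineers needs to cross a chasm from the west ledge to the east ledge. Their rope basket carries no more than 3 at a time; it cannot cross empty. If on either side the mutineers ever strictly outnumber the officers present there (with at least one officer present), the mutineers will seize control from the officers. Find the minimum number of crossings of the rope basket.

Counting alone: each trip to the east ledge takes at most 3 across and each return brings at least 1 back, so after t trips out (and t−1 returns) at most 3t − (t−1) of the 7 are across; that first reaches 7 at t = 3, so at least 5 crossings are needed.
The plan below uses exactly 5 crossings, so it is optimal:
1. 3 mutineers → the east ledge.  (the west ledge: 4O 0M; the east ledge: 0O 3M)
2. 1 mutineer ← the west ledge.  (the west ledge: 4O 1M; the east ledge: 0O 2M)
3. 3 officers → the east ledge.  (the west ledge: 1O 1M; the east ledge: 3O 2M)
4. 1 officer ← the west ledge.  (the west ledge: 2O 1M; the east ledge: 2O 2M)
5. 2 officers and 1 mutineer → the east ledge.  (the west ledge: 0O 0M; the east ledge: 4O 3M)

5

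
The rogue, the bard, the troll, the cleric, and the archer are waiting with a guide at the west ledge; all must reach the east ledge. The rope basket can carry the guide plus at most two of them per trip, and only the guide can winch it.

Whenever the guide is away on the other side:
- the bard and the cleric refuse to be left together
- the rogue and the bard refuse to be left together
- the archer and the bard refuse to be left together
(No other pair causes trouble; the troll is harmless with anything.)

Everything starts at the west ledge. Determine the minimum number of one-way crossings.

5

Counting alone: the guide can take at most 2 across per trip to the east ledge, so moving all 5 needs at least 3 loaded trips out, with a return between consecutive ones — at least 5 crossings.
The plan below uses exactly 5 crossings, so it is optimal:
1. Guide goes to the east ledge with the bard and the rogue.  [the west ledge: the archer, the cleric, the troll | the east ledge: the bard, the rogue]
2. Guide goes back to the west ledge with the bard.  [the west ledge: the archer, the bard, the cleric, the troll | the east ledge: the rogue]
3. Guide goes to the east ledge with the archer and the cleric.  [the west ledge: the bard, the troll | the east ledge: the archer, the cleric, the rogue]
4. Guide goes back to the west ledge alone.  [the west ledge: the bard, the troll | the east ledge: the archer, the cleric, the rogue]
5. Guide goes to the east ledge with the bard and the troll.  [the west ledge: — | the east ledge: the archer, the bard, the cleric, the rogue, the troll]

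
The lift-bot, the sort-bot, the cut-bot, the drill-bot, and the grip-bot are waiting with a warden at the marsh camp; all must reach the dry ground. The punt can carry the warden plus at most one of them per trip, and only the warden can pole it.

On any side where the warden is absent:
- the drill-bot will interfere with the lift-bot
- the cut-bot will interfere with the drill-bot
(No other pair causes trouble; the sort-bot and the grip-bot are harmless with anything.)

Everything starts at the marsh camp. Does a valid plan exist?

1. Warden goes to the dry ground with the drill-bot.  [the marsh camp: the cut-bot, the grip-bot, the lift-bot, the sort-bot | the dry ground: the drill-bot]
2. Warden goes back to the marsh camp alone.  [the marsh camp: the cut-bot, the grip-bot, the lift-bot, the sort-bot | the dry ground: the drill-bot]
3. Warden goes to the dry ground with the lift-bot.  [the marsh camp: the cut-bot, the grip-bot, the sort-bot | the dry ground: the drill-bot, the lift-bot]
4. Warden goes back to the marsh camp with the drill-bot.  [the marsh camp: the cut-bot, the drill-bot, the grip-bot, the sort-bot | the dry ground: the lift-bot]
5. Warden goes to the dry ground with the cut-bot.  [the marsh camp: the drill-bot, the grip-bot, the sort-bot | the dry ground: the cut-bot, the lift-bot]
6. Warden goes back to the marsh camp alone.  [the marsh camp: the drill-bot, the grip-bot, the sort-bot | the dry ground: the cut-bot, the lift-bot]
7. Warden goes to the dry ground with the sort-bot.  [the marsh camp: the drill-bot, the grip-bot | the dry ground: the cut-bot, the lift-bot, the sort-bot]
8. Warden goes back to the marsh camp alone.  [the marsh camp: the drill-bot, the grip-bot | the dry ground: the cut-bot, the lift-bot, the sort-bot]
9. Warden goes to the dry ground with the grip-bot.  [the marsh camp: the drill-bot | the dry ground: the cut-bot, the grip-bot, the lift-bot, the sort-bot]
10. Warden goes back to the marsh camp alone.  [the marsh camp: the drill-bot | the dry ground: the cut-bot, the grip-bot, the lift-bot, the sort-bot]
11. Warden goes to the dry ground with the drill-bot.  [the marsh camp: — | the dry ground: the cut-bot, the drill-bot, the grip-bot, the lift-bot, the sort-bot]

Yes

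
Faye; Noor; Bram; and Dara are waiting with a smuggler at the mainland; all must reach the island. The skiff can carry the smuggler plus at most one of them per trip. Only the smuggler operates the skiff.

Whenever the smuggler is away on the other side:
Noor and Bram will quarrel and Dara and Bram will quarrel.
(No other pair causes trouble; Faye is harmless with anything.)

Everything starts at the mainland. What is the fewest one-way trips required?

Counting alone: the smuggler can take at most 1 across per trip to the island, so moving all 4 needs at least 4 loaded trips out, with a return between consecutive ones — at least 7 crossings.
The safety rule pushes this higher. Following every safe sequence of crossings, the most of the 4 that can be at the island as the skiff arrives there on crossing 7 is 3 — never all 4.
So no plan with fewer than 9 crossings exists, and this one achieves 9:
1. Smuggler goes to the island with Bram.  [the mainland: Dara, Faye, Noor | the island: Bram]
2. Smuggler goes back to the mainland alone.  [the mainland: Dara, Faye, Noor | the island: Bram]
3. Smuggler goes to the island with Faye.  [the mainland: Dara, Noor | the island: Bram, Faye]
4. Smuggler goes back to the mainland alone.  [the mainland: Dara, Noor | the island: Bram, Faye]
5. Smuggler goes to the island with Noor.  [the mainland: Dara | the island: Bram, Faye, Noor]
6. Smuggler goes back to the mainland with Bram.  [the mainland: Bram, Dara | the island: Faye, Noor]
7. Smuggler goes to the island with Dara.  [the mainland: Bram | the island: Dara, Faye, Noor]
8. Smuggler goes back to the mainland alone.  [the mainland: Bram | the island: Dara, Faye, Noor]
9. Smuggler goes to the island with Bram.  [the mainland: — | the island: Bram, Dara, Faye, Noor]

9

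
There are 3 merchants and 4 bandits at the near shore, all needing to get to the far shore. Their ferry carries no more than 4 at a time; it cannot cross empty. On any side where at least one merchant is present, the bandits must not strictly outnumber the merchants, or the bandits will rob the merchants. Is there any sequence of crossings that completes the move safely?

No

The bandits already outnumber the merchants at the near shore before anyone moves, so the starting position itself is disallowed.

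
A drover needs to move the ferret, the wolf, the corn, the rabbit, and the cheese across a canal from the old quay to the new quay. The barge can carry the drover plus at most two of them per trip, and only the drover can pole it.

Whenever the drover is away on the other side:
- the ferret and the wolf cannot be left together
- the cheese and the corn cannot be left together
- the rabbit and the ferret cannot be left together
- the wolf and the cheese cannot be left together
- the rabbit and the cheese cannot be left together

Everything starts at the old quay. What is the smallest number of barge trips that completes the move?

7

Counting alone: the drover can take at most 2 across per trip to the new quay, so moving all 5 needs at least 3 loaded trips out, with a return between consecutive ones — at least 5 crossings.
The safety rule pushes this higher. Following every safe sequence of crossings, the most of the 5 that can be at the new quay as the barge arrives there on crossing 5 is 4 — never all 5.
So no plan with fewer than 7 crossings exists, and this one achieves 7:
1. Drover goes to the new quay with the cheese and the ferret.  [the old quay: the corn, the rabbit, the wolf | the new quay: the cheese, the ferret]
2. Drover goes back to the old quay alone.  [the old quay: the corn, the rabbit, the wolf | the new quay: the cheese, the ferret]
3. Drover goes to the new quay with the wolf.  [the old quay: the corn, the rabbit | the new quay: the cheese, the ferret, the wolf]
4. Drover goes back to the old quay with the cheese and the ferret.  [the old quay: the cheese, the corn, the ferret, the rabbit | the new quay: the wolf]
5. Drover goes to the new quay with the corn and the rabbit.  [the old quay: the cheese, the ferret | the new quay: the corn, the rabbit, the wolf]
6. Drover goes back to the old quay alone.  [the old quay: the cheese, the ferret | the new quay: the corn, the rabbit, the wolf]
7. Drover goes to the new quay with the cheese and the ferret.  [the old quay: — | the new quay: the cheese, the corn, the ferret, the rabbit, the wolf]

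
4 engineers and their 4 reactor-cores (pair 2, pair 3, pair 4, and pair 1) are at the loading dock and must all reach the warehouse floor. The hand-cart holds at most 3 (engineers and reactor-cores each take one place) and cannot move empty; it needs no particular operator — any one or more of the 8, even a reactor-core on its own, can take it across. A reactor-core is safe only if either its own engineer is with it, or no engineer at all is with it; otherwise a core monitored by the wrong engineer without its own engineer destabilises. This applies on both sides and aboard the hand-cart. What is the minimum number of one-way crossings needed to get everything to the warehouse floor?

Counting alone: each trip to the warehouse floor takes at most 3 across and each return brings at least 1 back, so after t trips out (and t−1 returns) at most 3t − (t−1) of the 8 are across; that first reaches 8 at t = 4, so at least 7 crossings are needed.
The safety rule pushes this higher. Following every safe sequence of crossings, the most of the 8 that can be at the warehouse floor as the hand-cart arrives there on crossing 7 is 7 — never all 8.
So no plan with fewer than 9 crossings exists, and this one achieves 9:
1. engineer 2 and reactor-core 2 cross → the warehouse floor.
2. engineer 2 crosses ← the loading dock.
3. engineer 2, engineer 3, and reactor-core 3 cross → the warehouse floor.
4. engineer 2 and reactor-core 2 cross ← the loading dock.
5. engineer 1, engineer 2, and engineer 4 cross → the warehouse floor.
6. reactor-core 3 crosses ← the loading dock.
7. reactor-core 2 and reactor-core 3 cross → the warehouse floor.
8. reactor-core 2 crosses ← the loading dock.
9. reactor-core 1, reactor-core 2, and reactor-core 4 cross → the warehouse floor.

9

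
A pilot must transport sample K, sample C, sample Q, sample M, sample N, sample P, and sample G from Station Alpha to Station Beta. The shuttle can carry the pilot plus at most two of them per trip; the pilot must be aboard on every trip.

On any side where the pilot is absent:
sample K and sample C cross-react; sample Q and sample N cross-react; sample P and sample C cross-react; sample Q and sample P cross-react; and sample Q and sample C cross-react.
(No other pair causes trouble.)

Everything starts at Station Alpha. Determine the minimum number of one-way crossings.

11

Counting alone: the pilot can take at most 2 across per trip to Station Beta, so moving all 7 needs at least 4 loaded trips out, with a return between consecutive ones — at least 7 crossings.
The safety rule pushes this higher. Following every safe sequence of crossings, the most of the 7 that can be at Station Beta as the shuttle arrives there on crossings 7, 9 is 5, 6 respectively — never all 7.
So no plan with fewer than 11 crossings exists, and this one achieves 11:
1. Pilot goes to Station Beta with sample C and sample Q.  [Station Alpha: sample G, sample K, sample M, sample N, sample P | Station Beta: sample C, sample Q]
2. Pilot goes back to Station Alpha with sample C.  [Station Alpha: sample C, sample G, sample K, sample M, sample N, sample P | Station Beta: sample Q]
3. Pilot goes to Station Beta with sample C and sample K.  [Station Alpha: sample G, sample M, sample N, sample P | Station Beta: sample C, sample K, sample Q]
4. Pilot goes back to Station Alpha with sample C.  [Station Alpha: sample C, sample G, sample M, sample N, sample P | Station Beta: sample K, sample Q]
5. Pilot goes to Station Beta with sample C and sample M.  [Station Alpha: sample G, sample N, sample P | Station Beta: sample C, sample K, sample M, sample Q]
6. Pilot goes back to Station Alpha with sample C.  [Station Alpha: sample C, sample G, sample N, sample P | Station Beta: sample K, sample M, sample Q]
7. Pilot goes to Station Beta with sample C and sample G.  [Station Alpha: sample N, sample P | Station Beta: sample C, sample G, sample K, sample M, sample Q]
8. Pilot goes back to Station Alpha with sample C.  [Station Alpha: sample C, sample N, sample P | Station Beta: sample G, sample K, sample M, sample Q]
9. Pilot goes to Station Beta with sample N and sample P.  [Station Alpha: sample C | Station Beta: sample G, sample K, sample M, sample N, sample P, sample Q]
10. Pilot goes back to Station Alpha with sample Q.  [Station Alpha: sample C, sample Q | Station Beta: sample G, sample K, sample M, sample N, sample P]
11. Pilot goes to Station Beta with sample C and sample Q.  [Station Alpha: — | Station Beta: sample C, sample G, sample K, sample M, sample N, sample P, sample Q]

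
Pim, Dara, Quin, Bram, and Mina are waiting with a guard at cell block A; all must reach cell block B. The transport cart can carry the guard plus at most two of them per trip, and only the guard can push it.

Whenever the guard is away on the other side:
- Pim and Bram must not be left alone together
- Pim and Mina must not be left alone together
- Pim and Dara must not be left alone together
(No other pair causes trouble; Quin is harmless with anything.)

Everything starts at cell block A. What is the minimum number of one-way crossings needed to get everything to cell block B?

5

Counting alone: the guard can take at most 2 across per trip to cell block B, so moving all 5 needs at least 3 loaded trips out, with a return between consecutive ones — at least 5 crossings.
The plan below uses exactly 5 crossings, so it is optimal:
1. Guard goes to cell block B with Dara and Pim.
2. Guard goes back to cell block A with Pim.
3. Guard goes to cell block B with Bram and Mina.
4. Guard goes back to cell block A alone.
5. Guard goes to cell block B with Pim and Quin.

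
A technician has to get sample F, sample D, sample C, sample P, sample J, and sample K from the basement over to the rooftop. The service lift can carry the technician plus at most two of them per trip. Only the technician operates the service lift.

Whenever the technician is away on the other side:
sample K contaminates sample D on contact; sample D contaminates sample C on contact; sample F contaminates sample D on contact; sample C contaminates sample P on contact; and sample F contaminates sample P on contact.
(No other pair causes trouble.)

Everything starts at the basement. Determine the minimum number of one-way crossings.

Counting alone: the technician can take at most 2 across per trip to the rooftop, so moving all 6 needs at least 3 loaded trips out, with a return between consecutive ones — at least 5 crossings.
The safety rule pushes this higher. Following every safe sequence of crossings, the most of the 6 that can be at the rooftop as the service lift arrives there on crossing 5 is 5 — never all 6.
So no plan with fewer than 7 crossings exists, and this one achieves 7:
1. Technician goes to the rooftop with sample D and sample P.
2. Technician goes back to the basement alone.
3. Technician goes to the rooftop with sample C and sample F.
4. Technician goes back to the basement with sample D and sample P.
5. Technician goes to the rooftop with sample J and sample K.
6. Technician goes back to the basement alone.
7. Technician goes to the rooftop with sample D and sample P.

7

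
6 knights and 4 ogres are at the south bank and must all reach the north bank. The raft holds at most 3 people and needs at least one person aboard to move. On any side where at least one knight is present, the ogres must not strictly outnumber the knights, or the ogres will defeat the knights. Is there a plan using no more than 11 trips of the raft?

Yes — this plan uses 9 crossings (≤ 11):
1. 2 ogres → the north bank.  (the south bank: 6K 2O; the north bank: 0K 2O)
2. 1 ogre ← the south bank.  (the south bank: 6K 3O; the north bank: 0K 1O)
3. 3 ogres → the north bank.  (the south bank: 6K 0O; the north bank: 0K 4O)
4. 1 ogre ← the south bank.  (the south bank: 6K 1O; the north bank: 0K 3O)
5. 3 knights → the north bank.  (the south bank: 3K 1O; the north bank: 3K 3O)
6. 1 ogre ← the south bank.  (the south bank: 3K 2O; the north bank: 3K 2O)
7. 1 knight and 2 ogres → the north bank.  (the south bank: 2K 0O; the north bank: 4K 4O)
8. 1 ogre ← the south bank.  (the south bank: 2K 1O; the north bank: 4K 3O)
9. 2 knights and 1 ogre → the north bank.  (the south bank: 0K 0O; the north bank: 6K 4O)

Yes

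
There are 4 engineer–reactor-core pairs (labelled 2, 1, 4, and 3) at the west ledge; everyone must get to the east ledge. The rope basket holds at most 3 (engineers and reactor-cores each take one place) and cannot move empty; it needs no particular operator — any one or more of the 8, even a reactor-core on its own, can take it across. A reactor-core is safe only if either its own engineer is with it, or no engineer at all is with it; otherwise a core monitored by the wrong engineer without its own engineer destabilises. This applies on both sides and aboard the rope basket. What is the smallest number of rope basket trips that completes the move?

9

Counting alone: each trip to the east ledge takes at most 3 across and each return brings at least 1 back, so after t trips out (and t−1 returns) at most 3t − (t−1) of the 8 are across; that first reaches 8 at t = 4, so at least 7 crossings are needed.
The safety rule pushes this higher. Following every safe sequence of crossings, the most of the 8 that can be at the east ledge as the rope basket arrives there on crossing 7 is 7 — never all 8.
So no plan with fewer than 9 crossings exists, and this one achieves 9:
1. engineer 2 and reactor-core 2 cross → the east ledge.
2. engineer 2 crosses ← the west ledge.
3. engineer 1, engineer 2, and reactor-core 1 cross → the east ledge.
4. engineer 2 and reactor-core 2 cross ← the west ledge.
5. engineer 2, engineer 3, and engineer 4 cross → the east ledge.
6. reactor-core 1 crosses ← the west ledge.
7. reactor-core 1 and reactor-core 2 cross → the east ledge.
8. reactor-core 2 crosses ← the west ledge.
9. reactor-core 2, reactor-core 3, and reactor-core 4 cross → the east ledge.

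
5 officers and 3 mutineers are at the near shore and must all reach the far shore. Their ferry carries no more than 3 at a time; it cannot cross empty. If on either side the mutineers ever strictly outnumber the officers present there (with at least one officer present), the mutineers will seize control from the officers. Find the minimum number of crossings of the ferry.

Counting alone: each trip to the far shore takes at most 3 across and each return brings at least 1 back, so after t trips out (and t−1 returns) at most 3t − (t−1) of the 8 are across; that first reaches 8 at t = 4, so at least 7 crossings are needed.
The plan below uses exactly 7 crossings, so it is optimal:
1. 2 mutineers → the far shore.  (the near shore: 5O 1M; the far shore: 0O 2M)
2. 1 mutineer ← the near shore.  (the near shore: 5O 2M; the far shore: 0O 1M)
3. 2 officers and 1 mutineer → the far shore.  (the near shore: 3O 1M; the far shore: 2O 2M)
4. 1 mutineer ← the near shore.  (the near shore: 3O 2M; the far shore: 2O 1M)
5. 1 officer and 2 mutineers → the far shore.  (the near shore: 2O 0M; the far shore: 3O 3M)
6. 1 mutineer ← the near shore.  (the near shore: 2O 1M; the far shore: 3O 2M)
7. 2 officers and 1 mutineer → the far shore.  (the near shore: 0O 0M; the far shore: 5O 3M)

7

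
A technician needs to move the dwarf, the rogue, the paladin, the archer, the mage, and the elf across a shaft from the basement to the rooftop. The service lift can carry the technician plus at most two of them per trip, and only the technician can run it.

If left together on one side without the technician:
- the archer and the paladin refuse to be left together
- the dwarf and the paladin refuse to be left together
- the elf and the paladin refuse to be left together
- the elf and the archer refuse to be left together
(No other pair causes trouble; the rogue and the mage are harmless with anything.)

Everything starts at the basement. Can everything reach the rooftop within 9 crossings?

Yes

Yes — this plan uses 9 crossings (≤ 9):
1. Technician goes to the rooftop with the archer and the paladin.  [the basement: the dwarf, the elf, the mage, the rogue | the rooftop: the archer, the paladin]
2. Technician goes back to the basement with the paladin.  [the basement: the dwarf, the elf, the mage, the paladin, the rogue | the rooftop: the archer]
3. Technician goes to the rooftop with the dwarf and the paladin.  [the basement: the elf, the mage, the rogue | the rooftop: the archer, the dwarf, the paladin]
4. Technician goes back to the basement with the paladin.  [the basement: the elf, the mage, the paladin, the rogue | the rooftop: the archer, the dwarf]
5. Technician goes to the rooftop with the paladin and the rogue.  [the basement: the elf, the mage | the rooftop: the archer, the dwarf, the paladin, the rogue]
6. Technician goes back to the basement with the paladin.  [the basement: the elf, the mage, the paladin | the rooftop: the archer, the dwarf, the rogue]
7. Technician goes to the rooftop with the mage and the paladin.  [the basement: the elf | the rooftop: the archer, the dwarf, the mage, the paladin, the rogue]
8. Technician goes back to the basement with the paladin.  [the basement: the elf, the paladin | the rooftop: the archer, the dwarf, the mage, the rogue]
9. Technician goes to the rooftop with the elf and the paladin.  [the basement: — | the rooftop: the archer, the dwarf, the elf, the mage, the paladin, the rogue]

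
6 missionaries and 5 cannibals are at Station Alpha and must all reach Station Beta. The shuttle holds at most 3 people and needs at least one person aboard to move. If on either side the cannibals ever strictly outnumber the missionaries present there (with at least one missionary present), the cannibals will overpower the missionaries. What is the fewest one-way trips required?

9

Counting alone: each trip to Station Beta takes at most 3 across and each return brings at least 1 back, so after t trips out (and t−1 returns) at most 3t − (t−1) of the 11 are across; that first reaches 11 at t = 5, so at least 9 crossings are needed.
The plan below uses exactly 9 crossings, so it is optimal:
1. 3 cannibals → Station Beta.  (Station Alpha: 6M 2C; Station Beta: 0M 3C)
2. 1 cannibal ← Station Alpha.  (Station Alpha: 6M 3C; Station Beta: 0M 2C)
3. 3 missionaries → Station Beta.  (Station Alpha: 3M 3C; Station Beta: 3M 2C)
4. 1 missionary ← Station Alpha.  (Station Alpha: 4M 3C; Station Beta: 2M 2C)
5. 2 missionaries and 1 cannibal → Station Beta.  (Station Alpha: 2M 2C; Station Beta: 4M 3C)
6. 1 missionary ← Station Alpha.  (Station Alpha: 3M 2C; Station Beta: 3M 3C)
7. 2 missionaries and 1 cannibal → Station Beta.  (Station Alpha: 1M 1C; Station Beta: 5M 4C)
8. 1 missionary ← Station Alpha.  (Station Alpha: 2M 1C; Station Beta: 4M 4C)
9. 2 missionaries and 1 cannibal → Station Beta.  (Station Alpha: 0M 0C; Station Beta: 6M 5C)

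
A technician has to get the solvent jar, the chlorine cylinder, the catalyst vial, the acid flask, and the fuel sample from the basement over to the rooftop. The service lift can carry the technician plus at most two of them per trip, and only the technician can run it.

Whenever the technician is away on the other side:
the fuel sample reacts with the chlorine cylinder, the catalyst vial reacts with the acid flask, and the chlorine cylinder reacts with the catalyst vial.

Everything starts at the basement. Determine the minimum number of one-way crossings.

Counting alone: the technician can take at most 2 across per trip to the rooftop, so moving all 5 needs at least 3 loaded trips out, with a return between consecutive ones — at least 5 crossings.
The plan below uses exactly 5 crossings, so it is optimal:
1. Technician goes to the rooftop with the catalyst vial and the chlorine cylinder.  [the basement: the acid flask, the fuel sample, the solvent jar | the rooftop: the catalyst vial, the chlorine cylinder]
2. Technician goes back to the basement with the chlorine cylinder.  [the basement: the acid flask, the chlorine cylinder, the fuel sample, the solvent jar | the rooftop: the catalyst vial]
3. Technician goes to the rooftop with the fuel sample and the solvent jar.  [the basement: the acid flask, the chlorine cylinder | the rooftop: the catalyst vial, the fuel sample, the solvent jar]
4. Technician goes back to the basement alone.  [the basement: the acid flask, the chlorine cylinder | the rooftop: the catalyst vial, the fuel sample, the solvent jar]
5. Technician goes to the rooftop with the acid flask and the chlorine cylinder.  [the basement: — | the rooftop: the acid flask, the catalyst vial, the chlorine cylinder, the fuel sample, the solvent jar]

5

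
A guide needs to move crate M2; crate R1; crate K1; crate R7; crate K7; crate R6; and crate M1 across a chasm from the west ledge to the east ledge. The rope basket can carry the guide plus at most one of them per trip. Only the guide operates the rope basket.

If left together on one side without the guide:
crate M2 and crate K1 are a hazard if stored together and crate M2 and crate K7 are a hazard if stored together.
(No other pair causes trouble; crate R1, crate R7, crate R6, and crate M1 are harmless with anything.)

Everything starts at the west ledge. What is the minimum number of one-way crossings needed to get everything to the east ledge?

Counting alone: the guide can take at most 1 across per trip to the east ledge, so moving all 7 needs at least 7 loaded trips out, with a return between consecutive ones — at least 13 crossings.
The safety rule pushes this higher. Following every safe sequence of crossings, the most of the 7 that can be at the east ledge as the rope basket arrives there on crossing 13 is 6 — never all 7.
So no plan with fewer than 15 crossings exists, and this one achieves 15:
1. Guide goes to the east ledge with crate M2.  [the west ledge: crate K1, crate K7, crate M1, crate R1, crate R6, crate R7 | the east ledge: crate M2]
2. Guide goes back to the west ledge alone.  [the west ledge: crate K1, crate K7, crate M1, crate R1, crate R6, crate R7 | the east ledge: crate M2]
3. Guide goes to the east ledge with crate R1.  [the west ledge: crate K1, crate K7, crate M1, crate R6, crate R7 | the east ledge: crate M2, crate R1]
4. Guide goes back to the west ledge alone.  [the west ledge: crate K1, crate K7, crate M1, crate R6, crate R7 | the east ledge: crate M2, crate R1]
5. Guide goes to the east ledge with crate K1.  [the west ledge: crate K7, crate M1, crate R6, crate R7 | the east ledge: crate K1, crate M2, crate R1]
6. Guide goes back to the west ledge with crate M2.  [the west ledge: crate K7, crate M1, crate M2, crate R6, crate R7 | the east ledge: crate K1, crate R1]
7. Guide goes to the east ledge with crate K7.  [the west ledge: crate M1, crate M2, crate R6, crate R7 | the east ledge: crate K1, crate K7, crate R1]
8. Guide goes back to the west ledge alone.  [the west ledge: crate M1, crate M2, crate R6, crate R7 | the east ledge: crate K1, crate K7, crate R1]
9. Guide goes to the east ledge with crate R7.  [the west ledge: crate M1, crate M2, crate R6 | the east ledge: crate K1, crate K7, crate R1, crate R7]
10. Guide goes back to the west ledge alone.  [the west ledge: crate M1, crate M2, crate R6 | the east ledge: crate K1, crate K7, crate R1, crate R7]
11. Guide goes to the east ledge with crate R6.  [the west ledge: crate M1, crate M2 | the east ledge: crate K1, crate K7, crate R1, crate R6, crate R7]
12. Guide goes back to the west ledge alone.  [the west ledge: crate M1, crate M2 | the east ledge: crate K1, crate K7, crate R1, crate R6, crate R7]
13. Guide goes to the east ledge with crate M1.  [the west ledge: crate M2 | the east ledge: crate K1, crate K7, crate M1, crate R1, crate R6, crate R7]
14. Guide goes back to the west ledge alone.  [the west ledge: crate M2 | the east ledge: crate K1, crate K7, crate M1, crate R1, crate R6, crate R7]
15. Guide goes to the east ledge with crate M2.  [the west ledge: — | the east ledge: crate K1, crate K7, crate M1, crate M2, crate R1, crate R6, crate R7]

15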